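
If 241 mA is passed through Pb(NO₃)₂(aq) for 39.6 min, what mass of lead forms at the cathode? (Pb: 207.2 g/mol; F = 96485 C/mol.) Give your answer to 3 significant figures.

Charge passed = 0.241 × 2376 = 572.6 C
n(e⁻) = 572.6 / 96485 = 0.005935 mol
Pb²⁺ + 2e⁻ → Pb, so n(Pb) = 0.005935 / 2 = 0.002968 mol
m = 0.002968 × 207.2 = 0.615 g

0.615 g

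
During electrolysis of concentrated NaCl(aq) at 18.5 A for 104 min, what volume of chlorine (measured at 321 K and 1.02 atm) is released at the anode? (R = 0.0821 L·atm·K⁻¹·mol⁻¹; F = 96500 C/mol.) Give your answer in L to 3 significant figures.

Charge passed = 18.5 × 6240 = 1.154×10^5 C
n(e⁻) = 1.154×10^5 / 96500 = 1.196 mol
2Cl⁻ → Cl₂ + 2e⁻, so n(Cl₂) = 1.196 / 2 = 0.5980 mol
V = nRT/P = 0.5980 × 0.0821 × 321 / 1.02 = 15.45 L

15.5 L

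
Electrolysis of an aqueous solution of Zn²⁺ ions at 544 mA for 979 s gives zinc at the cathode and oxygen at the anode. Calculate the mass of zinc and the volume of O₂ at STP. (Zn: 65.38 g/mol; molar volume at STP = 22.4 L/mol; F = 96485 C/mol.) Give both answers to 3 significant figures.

0.180 g Zn; 0.0309 L O₂

Q = 0.544 × 979 = 532.6 C; n(e⁻) = 532.6 / 96485 = 0.005520 mol
Cathode: Zn²⁺ + 2e⁻ → Zn → n(Zn) = 0.005520/2 = 0.002760 mol → 0.180 g
Anode: 2H₂O → O₂ + 4H⁺ + 4e⁻ → n(O₂) = 0.005520/4 = 0.001380 mol → 0.0309 L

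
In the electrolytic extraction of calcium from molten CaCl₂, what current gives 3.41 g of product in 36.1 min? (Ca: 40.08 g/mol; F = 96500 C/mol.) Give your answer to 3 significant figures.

7.58 A

n(Ca) = 3.41 / 40.08 = 0.08508 mol
Ca²⁺ + 2e⁻ → Ca, so n(e⁻) = 2 × 0.08508 = 0.1702 mol
Q = 0.1702 × 96500 = 16420 C
I = Q / t = 16420 / 2166 s = 7.58 A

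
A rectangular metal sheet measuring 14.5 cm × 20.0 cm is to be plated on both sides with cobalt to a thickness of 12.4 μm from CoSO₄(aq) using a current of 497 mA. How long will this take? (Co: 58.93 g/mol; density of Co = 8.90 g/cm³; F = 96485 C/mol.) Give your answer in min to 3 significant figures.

Plated area = 2 × 14.5 × 20.0 = 580.0 cm²
Volume = 580.0 × 12.4×10⁻⁴ cm = 0.7192 cm³
m(Co) = 0.7192 × 8.90 = 6.401 g
n(Co) = 6.401 / 58.93 = 0.1086 mol; n(e⁻) = 2 × 0.1086 = 0.2172 mol
Q = 0.2172 × 96485 = 20960 C
t = 20960 / 0.497 = 42170 s = 703 min

703 min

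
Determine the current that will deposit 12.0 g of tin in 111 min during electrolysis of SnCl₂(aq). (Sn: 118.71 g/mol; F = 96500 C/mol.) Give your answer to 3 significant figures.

2.93 A

n(Sn) = 12.0 / 118.71 = 0.1011 mol
Sn²⁺ + 2e⁻ → Sn, so n(e⁻) = 2 × 0.1011 = 0.2022 mol
Q = 0.2022 × 96500 = 19510 C
I = Q / t = 19510 / 6660 s = 2.93 A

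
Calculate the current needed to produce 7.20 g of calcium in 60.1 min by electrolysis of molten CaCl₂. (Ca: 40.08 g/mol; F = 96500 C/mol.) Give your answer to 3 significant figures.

n(Ca) = 7.20 / 40.08 = 0.1796 mol
Ca²⁺ + 2e⁻ → Ca, so n(e⁻) = 2 × 0.1796 = 0.3592 mol
Q = 0.3592 × 96500 = 34660 C
I = Q / t = 34660 / 3606 s = 9.61 A

9.61 A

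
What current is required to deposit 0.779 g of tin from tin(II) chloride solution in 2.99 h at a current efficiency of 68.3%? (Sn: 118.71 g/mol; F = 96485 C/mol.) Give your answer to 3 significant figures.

n(Sn) = 0.779 / 118.71 = 0.006562 mol
Sn²⁺ + 2e⁻ → Sn, so n(e⁻) = 2 × 0.006562 = 0.01312 mol
Q = 0.01312 × 96485 / 0.683 = 1853 C
I = Q / t = 1853 / 10764 s = 0.172 A

0.172 A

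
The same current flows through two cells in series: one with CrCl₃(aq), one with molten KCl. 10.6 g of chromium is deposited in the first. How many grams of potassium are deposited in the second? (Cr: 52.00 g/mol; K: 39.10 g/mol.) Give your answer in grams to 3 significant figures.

23.9 g

n(Cr) = 10.6 / 52.00 = 0.2038 mol
Cr³⁺ + 3e⁻ → Cr, so n(e⁻) = 3 × 0.2038 = 0.6114 mol
Same current for the same time ⇒ same n(e⁻) = 0.6114 mol in both cells.
K⁺ + e⁻ → K, so n(K) = 0.6114 mol
m(K) = 0.6114 × 39.10 = 23.9 g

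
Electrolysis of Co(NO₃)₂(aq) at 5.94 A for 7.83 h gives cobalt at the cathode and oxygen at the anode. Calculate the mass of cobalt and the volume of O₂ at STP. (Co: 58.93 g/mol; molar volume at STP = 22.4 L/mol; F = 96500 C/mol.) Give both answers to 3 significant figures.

Q = 5.94 × 28188 = 1.674×10^5 C; n(e⁻) = 1.674×10^5 / 96500 = 1.735 mol
Cathode: Co²⁺ + 2e⁻ → Co → n(Co) = 1.735/2 = 0.8675 mol → 51.1 g
Anode: 2H₂O → O₂ + 4H⁺ + 4e⁻ → n(O₂) = 1.735/4 = 0.4338 mol → 9.72 L

51.1 g Co; 9.72 L O₂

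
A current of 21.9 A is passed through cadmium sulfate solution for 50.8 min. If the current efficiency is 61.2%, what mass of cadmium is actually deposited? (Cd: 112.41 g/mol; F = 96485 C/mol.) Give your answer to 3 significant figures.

Q = 21.9 × 3048 = 66750 C
n(e⁻) = 66750 / 96485 = 0.6918 mol
Cd²⁺ + 2e⁻ → Cd, so theoretical m(Cd) = 0.3459 × 112.41 = 38.88 g
Actual mass = 61.2% × 38.88 = 23.8 g

23.8 g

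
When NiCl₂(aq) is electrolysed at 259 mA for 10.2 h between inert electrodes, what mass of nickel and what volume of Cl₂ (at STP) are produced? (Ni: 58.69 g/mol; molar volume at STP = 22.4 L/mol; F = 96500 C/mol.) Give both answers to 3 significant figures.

Q = 0.259 × 36720 = 9510 C; n(e⁻) = 9510 / 96500 = 0.09855 mol
Cathode: Ni²⁺ + 2e⁻ → Ni → n(Ni) = 0.09855/2 = 0.04928 mol → 2.89 g
Anode: 2Cl⁻ → Cl₂ + 2e⁻ → n(Cl₂) = 0.09855/2 = 0.04928 mol → 1.10 L

2.89 g Ni; 1.10 L Cl₂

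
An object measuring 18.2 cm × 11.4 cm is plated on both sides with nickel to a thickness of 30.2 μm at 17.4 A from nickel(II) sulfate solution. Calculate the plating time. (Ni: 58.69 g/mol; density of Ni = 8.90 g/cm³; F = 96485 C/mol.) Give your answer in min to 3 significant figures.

35.1 min

Plated area = 2 × 18.2 × 11.4 = 415.0 cm²
Volume = 415.0 × 30.2×10⁻⁴ cm = 1.253 cm³
m(Ni) = 1.253 × 8.90 = 11.15 g
n(Ni) = 11.15 / 58.69 = 0.1900 mol; n(e⁻) = 2 × 0.1900 = 0.3800 mol
Q = 0.3800 × 96485 = 36660 C
t = 36660 / 17.4 = 2107 s = 35.1 min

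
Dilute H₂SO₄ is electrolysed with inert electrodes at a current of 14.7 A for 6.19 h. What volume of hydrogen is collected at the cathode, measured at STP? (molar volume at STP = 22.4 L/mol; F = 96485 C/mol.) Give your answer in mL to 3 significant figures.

38000 mL

Q = 14.7 A × 22284 s = 3.276×10^5 C
n(e⁻) = Q/F = 3.276×10^5/96485 = 3.395 mol
2H⁺ + 2e⁻ → H₂, so n(H₂) = 3.395 / 2 = 1.698 mol
V = 1.698 × 22.4 = 38.04 L
= 38000 mL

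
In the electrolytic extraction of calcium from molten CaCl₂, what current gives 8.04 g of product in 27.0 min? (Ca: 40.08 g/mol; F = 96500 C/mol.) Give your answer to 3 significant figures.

23.9 A

n(Ca) = 8.04 / 40.08 = 0.2006 mol
Ca²⁺ + 2e⁻ → Ca, so n(e⁻) = 2 × 0.2006 = 0.4012 mol
Q = 0.4012 × 96500 = 38720 C
I = Q / t = 38720 / 1620 s = 23.9 A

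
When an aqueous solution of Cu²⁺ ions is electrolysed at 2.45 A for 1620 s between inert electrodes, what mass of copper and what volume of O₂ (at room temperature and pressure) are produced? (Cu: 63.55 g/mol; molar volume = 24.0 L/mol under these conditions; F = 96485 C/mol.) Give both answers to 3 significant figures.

Q = 2.45 × 1620 = 3969 C; n(e⁻) = 3969 / 96485 = 0.04114 mol
Cathode: Cu²⁺ + 2e⁻ → Cu → n(Cu) = 0.04114/2 = 0.02057 mol → 1.31 g
Anode: 2H₂O → O₂ + 4H⁺ + 4e⁻ → n(O₂) = 0.04114/4 = 0.01029 mol → 0.247 L

1.31 g Cu; 0.247 L O₂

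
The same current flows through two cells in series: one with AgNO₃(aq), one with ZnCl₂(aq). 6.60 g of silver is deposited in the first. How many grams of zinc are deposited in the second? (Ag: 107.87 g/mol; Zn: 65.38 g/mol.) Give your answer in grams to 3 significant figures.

n(Ag) = 6.60 / 107.87 = 0.06118 mol
Ag⁺ + e⁻ → Ag, so n(e⁻) = 0.06118 mol
The cells are in series, so the same charge (and hence the same n(e⁻) = 0.06118 mol) passes through both.
Zn²⁺ + 2e⁻ → Zn, so n(Zn) = 0.06118 / 2 = 0.03059 mol
m(Zn) = 0.03059 × 65.38 = 2.00 g

2.00 g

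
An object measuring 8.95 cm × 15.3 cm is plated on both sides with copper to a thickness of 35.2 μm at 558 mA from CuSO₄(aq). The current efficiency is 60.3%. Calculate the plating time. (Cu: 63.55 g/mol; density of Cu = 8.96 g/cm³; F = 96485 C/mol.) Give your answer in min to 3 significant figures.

1300 min

Plated area = 2 × 8.95 × 15.3 = 273.9 cm²
Volume = 273.9 × 35.2×10⁻⁴ cm = 0.9641 cm³
m(Cu) = 0.9641 × 8.96 = 8.638 g
n(Cu) = 8.638 / 63.55 = 0.1359 mol; n(e⁻) = 2 × 0.1359 = 0.2718 mol
Q = 0.2718 × 96485 / 0.603 = 43490 C
t = 43490 / 0.558 = 77940 s = 1300 min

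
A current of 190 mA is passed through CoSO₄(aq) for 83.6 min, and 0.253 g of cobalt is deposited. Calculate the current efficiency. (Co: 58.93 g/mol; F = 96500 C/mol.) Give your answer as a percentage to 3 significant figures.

Q = 0.190 × 5016 = 953.0 C
n(e⁻) = 953.0 / 96500 = 0.009876 mol
Co²⁺ + 2e⁻ → Co, so theoretical n(Co) = 0.004938 mol → 0.2910 g
Efficiency = 0.253 / 0.2910 = 0.8694 = 86.9%

86.9%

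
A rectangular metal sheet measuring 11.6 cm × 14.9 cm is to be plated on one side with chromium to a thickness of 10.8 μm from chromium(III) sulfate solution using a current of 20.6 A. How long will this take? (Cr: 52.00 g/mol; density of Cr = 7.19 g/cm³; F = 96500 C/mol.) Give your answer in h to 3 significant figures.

0.101 h

Plated area = 11.6 × 14.9 = 172.8 cm²
Volume = 172.8 × 10.8×10⁻⁴ cm = 0.1866 cm³
m(Cr) = 0.1866 × 7.19 = 1.342 g
n(Cr) = 1.342 / 52.00 = 0.02581 mol; n(e⁻) = 3 × 0.02581 = 0.07743 mol
Q = 0.07743 × 96500 = 7472 C
t = 7472 / 20.6 = 362.7 s = 0.101 h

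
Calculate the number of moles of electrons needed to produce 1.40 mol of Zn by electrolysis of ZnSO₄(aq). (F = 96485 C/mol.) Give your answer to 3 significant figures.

Zn²⁺ + 2e⁻ → Zn, so n(e⁻) = 2 × 1.40 = 2.800 mol

2.80 mol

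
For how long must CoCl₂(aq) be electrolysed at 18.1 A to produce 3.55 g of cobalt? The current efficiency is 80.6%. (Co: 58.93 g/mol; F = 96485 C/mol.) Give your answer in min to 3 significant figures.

n(Co) = 3.55 / 58.93 = 0.06024 mol
Co²⁺ + 2e⁻ → Co, so n(e⁻) = 2 × 0.06024 = 0.1205 mol
Q = 0.1205 × 96485 / 0.806 = 14420 C
t = Q / I = 14420 / 18.1 = 796.7 s = 13.3 min

13.3 min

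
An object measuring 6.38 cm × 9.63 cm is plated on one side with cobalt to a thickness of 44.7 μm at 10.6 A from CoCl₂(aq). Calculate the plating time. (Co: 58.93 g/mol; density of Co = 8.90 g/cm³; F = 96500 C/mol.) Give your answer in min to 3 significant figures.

Plated area = 6.38 × 9.63 = 61.44 cm²
Volume = 61.44 × 44.7×10⁻⁴ cm = 0.2746 cm³
m(Co) = 0.2746 × 8.90 = 2.444 g
n(Co) = 2.444 / 58.93 = 0.04147 mol; n(e⁻) = 2 × 0.04147 = 0.08294 mol
Q = 0.08294 × 96500 = 8004 C
t = 8004 / 10.6 = 755.1 s = 12.6 min

12.6 min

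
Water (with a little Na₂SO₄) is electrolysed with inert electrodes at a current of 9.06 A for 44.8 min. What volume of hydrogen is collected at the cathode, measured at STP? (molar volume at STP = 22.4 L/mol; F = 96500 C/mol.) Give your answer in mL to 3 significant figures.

2830 mL

Q = 9.06 A × 2688 s = 24350 C
n(e⁻) = Q/F = 24350/96500 = 0.2523 mol
2H⁺ + 2e⁻ → H₂, so n(H₂) = 0.2523 / 2 = 0.1262 mol
V = 0.1262 × 22.4 = 2.827 L
= 2830 mL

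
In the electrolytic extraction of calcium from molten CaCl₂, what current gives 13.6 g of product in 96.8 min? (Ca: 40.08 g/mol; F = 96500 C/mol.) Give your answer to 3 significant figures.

11.3 A

n(Ca) = 13.6 / 40.08 = 0.3393 mol
Ca²⁺ + 2e⁻ → Ca, so n(e⁻) = 2 × 0.3393 = 0.6786 mol
Q = 0.6786 × 96500 = 65480 C
I = Q / t = 65480 / 5808 s = 11.3 A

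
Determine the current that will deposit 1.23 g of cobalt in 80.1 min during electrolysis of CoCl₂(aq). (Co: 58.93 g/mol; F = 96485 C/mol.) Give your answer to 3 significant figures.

0.838 A

n(Co) = 1.23 / 58.93 = 0.02087 mol
Co²⁺ + 2e⁻ → Co, so n(e⁻) = 2 × 0.02087 = 0.04174 mol
Q = 0.04174 × 96485 = 4027 C
I = Q / t = 4027 / 4806 s = 0.838 A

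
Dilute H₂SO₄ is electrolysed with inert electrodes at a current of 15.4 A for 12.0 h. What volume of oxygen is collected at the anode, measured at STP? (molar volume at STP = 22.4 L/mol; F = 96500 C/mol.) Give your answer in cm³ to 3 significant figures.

38600 cm³

Charge passed = 15.4 × 43200 = 6.653×10^5 C
n(e⁻) = Q/F = 6.653×10^5/96500 = 6.894 mol
2H₂O → O₂ + 4H⁺ + 4e⁻, so n(O₂) = 6.894 / 4 = 1.724 mol
V = 1.724 × 22.4 = 38.62 L
= 38600 cm³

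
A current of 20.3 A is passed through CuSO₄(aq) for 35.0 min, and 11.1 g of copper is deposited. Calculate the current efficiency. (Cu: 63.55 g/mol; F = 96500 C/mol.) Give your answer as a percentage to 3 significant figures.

79.1%

Q = 20.3 × 2100 = 42630 C
n(e⁻) = 42630 / 96500 = 0.4418 mol
Cu²⁺ + 2e⁻ → Cu, so theoretical n(Cu) = 0.2209 mol → 14.04 g
Efficiency = 11.1 / 14.04 = 0.7906 = 79.1%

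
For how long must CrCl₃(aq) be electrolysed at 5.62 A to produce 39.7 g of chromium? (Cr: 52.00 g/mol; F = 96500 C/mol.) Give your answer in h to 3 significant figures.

n(Cr) = 39.7 / 52.00 = 0.7635 mol
Cr³⁺ + 3e⁻ → Cr, so n(e⁻) = 3 × 0.7635 = 2.291 mol
Q = 2.291 × 96500 = 2.211×10^5 C
t = Q / I = 2.211×10^5 / 5.62 = 39340 s = 10.9 h

10.9 h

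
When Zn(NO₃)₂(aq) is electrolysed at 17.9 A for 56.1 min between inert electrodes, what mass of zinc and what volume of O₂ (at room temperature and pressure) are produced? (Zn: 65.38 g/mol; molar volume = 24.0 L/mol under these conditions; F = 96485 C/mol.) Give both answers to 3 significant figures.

20.4 g Zn; 3.75 L O₂

Q = 17.9 × 3366 = 60250 C; n(e⁻) = 60250 / 96485 = 0.6244 mol
Cathode: Zn²⁺ + 2e⁻ → Zn → n(Zn) = 0.6244/2 = 0.3122 mol → 20.4 g
Anode: 2H₂O → O₂ + 4H⁺ + 4e⁻ → n(O₂) = 0.6244/4 = 0.1561 mol → 3.75 L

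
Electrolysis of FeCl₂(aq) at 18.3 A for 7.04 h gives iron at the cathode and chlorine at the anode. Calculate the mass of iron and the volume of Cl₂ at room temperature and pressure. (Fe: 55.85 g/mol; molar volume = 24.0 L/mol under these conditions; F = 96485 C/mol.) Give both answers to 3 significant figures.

Q = 18.3 × 25344 = 4.638×10^5 C; n(e⁻) = 4.638×10^5 / 96485 = 4.807 mol
Cathode: Fe²⁺ + 2e⁻ → Fe → n(Fe) = 4.807/2 = 2.404 mol → 134 g
Anode: 2Cl⁻ → Cl₂ + 2e⁻ → n(Cl₂) = 4.807/2 = 2.404 mol → 57.7 L

134 g Fe; 57.7 L Cl₂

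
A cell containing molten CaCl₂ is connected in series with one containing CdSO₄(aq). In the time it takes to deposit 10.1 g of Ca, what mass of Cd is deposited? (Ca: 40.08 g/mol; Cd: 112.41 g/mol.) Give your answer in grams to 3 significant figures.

28.3 g

n(Ca) = 10.1 / 40.08 = 0.2520 mol
Ca²⁺ + 2e⁻ → Ca, so n(e⁻) = 2 × 0.2520 = 0.5040 mol
In series, the same 0.5040 mol of electrons flows through the second cell.
Cd²⁺ + 2e⁻ → Cd, so n(Cd) = 0.5040 / 2 = 0.2520 mol
m(Cd) = 0.2520 × 112.41 = 28.3 g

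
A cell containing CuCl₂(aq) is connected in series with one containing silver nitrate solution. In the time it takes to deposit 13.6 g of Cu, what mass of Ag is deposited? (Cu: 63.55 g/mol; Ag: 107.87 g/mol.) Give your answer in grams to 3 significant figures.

n(Cu) = 13.6 / 63.55 = 0.2140 mol
Cu²⁺ + 2e⁻ → Cu, so n(e⁻) = 2 × 0.2140 = 0.4280 mol
The cells are in series, so the same charge (and hence the same n(e⁻) = 0.4280 mol) passes through both.
Ag⁺ + e⁻ → Ag, so n(Ag) = 0.4280 mol
m(Ag) = 0.4280 × 107.87 = 46.2 g

46.2 g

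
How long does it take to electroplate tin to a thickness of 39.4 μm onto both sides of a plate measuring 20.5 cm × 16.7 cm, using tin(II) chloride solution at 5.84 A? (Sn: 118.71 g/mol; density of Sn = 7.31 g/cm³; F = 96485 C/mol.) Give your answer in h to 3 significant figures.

Plated area = 2 × 20.5 × 16.7 = 684.7 cm²
Volume = 684.7 × 39.4×10⁻⁴ cm = 2.698 cm³
m(Sn) = 2.698 × 7.31 = 19.72 g
n(Sn) = 19.72 / 118.71 = 0.1661 mol; n(e⁻) = 2 × 0.1661 = 0.3322 mol
Q = 0.3322 × 96485 = 32050 C
t = 32050 / 5.84 = 5488 s = 1.52 h

1.52 h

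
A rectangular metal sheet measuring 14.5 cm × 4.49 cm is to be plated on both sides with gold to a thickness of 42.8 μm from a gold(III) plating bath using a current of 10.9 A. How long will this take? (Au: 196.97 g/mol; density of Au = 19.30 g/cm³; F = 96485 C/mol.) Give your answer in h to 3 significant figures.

Plated area = 2 × 14.5 × 4.49 = 130.2 cm²
Volume = 130.2 × 42.8×10⁻⁴ cm = 0.5573 cm³
m(Au) = 0.5573 × 19.30 = 10.76 g
n(Au) = 10.76 / 196.97 = 0.05463 mol; n(e⁻) = 3 × 0.05463 = 0.1639 mol
Q = 0.1639 × 96485 = 15810 C
t = 15810 / 10.9 = 1450 s = 0.403 h

0.403 h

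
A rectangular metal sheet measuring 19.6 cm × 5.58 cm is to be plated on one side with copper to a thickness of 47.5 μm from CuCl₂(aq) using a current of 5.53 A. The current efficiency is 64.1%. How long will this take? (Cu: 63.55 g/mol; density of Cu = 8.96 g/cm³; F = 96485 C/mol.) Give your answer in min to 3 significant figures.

Plated area = 19.6 × 5.58 = 109.4 cm²
Volume = 109.4 × 47.5×10⁻⁴ cm = 0.5197 cm³
m(Cu) = 0.5197 × 8.96 = 4.657 g
n(Cu) = 4.657 / 63.55 = 0.07328 mol; n(e⁻) = 2 × 0.07328 = 0.1466 mol
Q = 0.1466 × 96485 / 0.641 = 22070 C
t = 22070 / 5.53 = 3991 s = 66.5 min

66.5 min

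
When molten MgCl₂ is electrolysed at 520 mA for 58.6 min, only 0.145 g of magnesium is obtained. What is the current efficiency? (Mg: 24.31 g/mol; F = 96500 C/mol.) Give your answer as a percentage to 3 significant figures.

Q = 0.520 × 3516 = 1828 C
n(e⁻) = 1828 / 96500 = 0.01894 mol
Mg²⁺ + 2e⁻ → Mg, so theoretical n(Mg) = 0.009470 mol → 0.2302 g
Efficiency = 0.145 / 0.2302 = 0.6299 = 63.0%

63.0%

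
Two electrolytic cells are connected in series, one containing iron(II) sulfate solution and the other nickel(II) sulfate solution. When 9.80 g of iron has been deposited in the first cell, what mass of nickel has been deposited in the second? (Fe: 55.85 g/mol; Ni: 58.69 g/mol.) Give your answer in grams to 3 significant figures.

10.3 g

n(Fe) = 9.80 / 55.85 = 0.1755 mol
Fe²⁺ + 2e⁻ → Fe, so n(e⁻) = 2 × 0.1755 = 0.3510 mol
Same current for the same time ⇒ same n(e⁻) = 0.3510 mol in both cells.
Ni²⁺ + 2e⁻ → Ni, so n(Ni) = 0.3510 / 2 = 0.1755 mol
m(Ni) = 0.1755 × 58.69 = 10.3 g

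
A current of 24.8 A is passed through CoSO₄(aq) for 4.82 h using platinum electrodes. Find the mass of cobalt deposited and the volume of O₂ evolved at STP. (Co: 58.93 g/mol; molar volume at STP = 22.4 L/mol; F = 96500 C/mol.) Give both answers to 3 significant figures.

131 g Co; 25.0 L O₂

Q = 24.8 × 17352 = 4.303×10^5 C; n(e⁻) = 4.303×10^5 / 96500 = 4.459 mol
Cathode: Co²⁺ + 2e⁻ → Co → n(Co) = 4.459/2 = 2.230 mol → 131 g
Anode: 2H₂O → O₂ + 4H⁺ + 4e⁻ → n(O₂) = 4.459/4 = 1.115 mol → 25.0 L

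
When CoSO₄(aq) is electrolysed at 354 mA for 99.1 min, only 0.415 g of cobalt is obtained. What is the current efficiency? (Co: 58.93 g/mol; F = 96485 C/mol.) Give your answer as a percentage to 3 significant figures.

64.6%

Q = 0.354 × 5946 = 2105 C
n(e⁻) = 2105 / 96485 = 0.02182 mol
Co²⁺ + 2e⁻ → Co, so theoretical n(Co) = 0.01091 mol → 0.6429 g
Efficiency = 0.415 / 0.6429 = 0.6455 = 64.6%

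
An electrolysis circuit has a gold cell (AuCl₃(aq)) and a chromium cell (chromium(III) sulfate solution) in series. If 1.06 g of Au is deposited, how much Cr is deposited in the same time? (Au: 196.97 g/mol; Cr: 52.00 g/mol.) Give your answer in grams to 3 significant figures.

0.280 g

n(Au) = 1.06 / 196.97 = 0.005382 mol
Au³⁺ + 3e⁻ → Au, so n(e⁻) = 3 × 0.005382 = 0.01615 mol
Same current for the same time ⇒ same n(e⁻) = 0.01615 mol in both cells.
Cr³⁺ + 3e⁻ → Cr, so n(Cr) = 0.01615 / 3 = 0.005383 mol
m(Cr) = 0.005383 × 52.00 = 0.280 g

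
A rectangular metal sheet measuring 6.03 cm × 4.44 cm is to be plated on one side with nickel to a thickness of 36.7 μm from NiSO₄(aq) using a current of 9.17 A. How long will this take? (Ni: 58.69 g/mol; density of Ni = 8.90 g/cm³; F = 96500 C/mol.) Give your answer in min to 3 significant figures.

Plated area = 6.03 × 4.44 = 26.77 cm²
Volume = 26.77 × 36.7×10⁻⁴ cm = 0.09825 cm³
m(Ni) = 0.09825 × 8.90 = 0.8744 g
n(Ni) = 0.8744 / 58.69 = 0.01490 mol; n(e⁻) = 2 × 0.01490 = 0.02980 mol
Q = 0.02980 × 96500 = 2876 C
t = 2876 / 9.17 = 313.6 s = 5.23 min

5.23 min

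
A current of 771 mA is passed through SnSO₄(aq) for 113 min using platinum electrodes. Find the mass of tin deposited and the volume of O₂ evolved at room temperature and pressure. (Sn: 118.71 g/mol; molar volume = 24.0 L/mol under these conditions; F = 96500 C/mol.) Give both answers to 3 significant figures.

3.22 g Sn; 0.325 L O₂

Q = 0.771 × 6780 = 5227 C; n(e⁻) = 5227 / 96500 = 0.05417 mol
Cathode: Sn²⁺ + 2e⁻ → Sn → n(Sn) = 0.05417/2 = 0.02709 mol → 3.22 g
Anode: 2H₂O → O₂ + 4H⁺ + 4e⁻ → n(O₂) = 0.05417/4 = 0.01354 mol → 0.325 L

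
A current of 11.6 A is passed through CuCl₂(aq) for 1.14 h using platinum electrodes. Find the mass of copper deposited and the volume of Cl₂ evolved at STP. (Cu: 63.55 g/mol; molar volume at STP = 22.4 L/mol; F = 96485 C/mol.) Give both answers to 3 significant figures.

Q = 11.6 × 4104 = 47610 C; n(e⁻) = 47610 / 96485 = 0.4934 mol
Cathode: Cu²⁺ + 2e⁻ → Cu → n(Cu) = 0.4934/2 = 0.2467 mol → 15.7 g
Anode: 2Cl⁻ → Cl₂ + 2e⁻ → n(Cl₂) = 0.4934/2 = 0.2467 mol → 5.53 L

15.7 g Cu; 5.53 L Cl₂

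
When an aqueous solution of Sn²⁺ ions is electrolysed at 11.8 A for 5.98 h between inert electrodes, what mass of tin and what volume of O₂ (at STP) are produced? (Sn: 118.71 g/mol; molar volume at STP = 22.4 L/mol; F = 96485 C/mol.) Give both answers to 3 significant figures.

156 g Sn; 14.7 L O₂

Q = 11.8 × 21528 = 2.540×10^5 C; n(e⁻) = 2.540×10^5 / 96485 = 2.633 mol
Cathode: Sn²⁺ + 2e⁻ → Sn → n(Sn) = 2.633/2 = 1.317 mol → 156 g
Anode: 2H₂O → O₂ + 4H⁺ + 4e⁻ → n(O₂) = 2.633/4 = 0.6583 mol → 14.7 L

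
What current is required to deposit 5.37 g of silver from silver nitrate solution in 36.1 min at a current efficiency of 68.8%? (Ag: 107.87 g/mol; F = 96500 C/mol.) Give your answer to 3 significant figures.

n(Ag) = 5.37 / 107.87 = 0.04978 mol
Ag⁺ + e⁻ → Ag, so n(e⁻) = 0.04978 mol
Q = 0.04978 × 96500 / 0.688 = 6982 C
I = Q / t = 6982 / 2166 s = 3.22 A

3.22 A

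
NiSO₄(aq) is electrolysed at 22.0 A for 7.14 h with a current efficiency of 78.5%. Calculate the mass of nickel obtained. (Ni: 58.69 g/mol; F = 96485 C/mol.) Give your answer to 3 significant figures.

135 g

Q = 22.0 × 25704 = 5.655×10^5 C
n(e⁻) = 5.655×10^5 / 96485 = 5.861 mol
Ni²⁺ + 2e⁻ → Ni, so theoretical m(Ni) = 2.931 × 58.69 = 172.0 g
Actual mass = 78.5% × 172.0 = 135 g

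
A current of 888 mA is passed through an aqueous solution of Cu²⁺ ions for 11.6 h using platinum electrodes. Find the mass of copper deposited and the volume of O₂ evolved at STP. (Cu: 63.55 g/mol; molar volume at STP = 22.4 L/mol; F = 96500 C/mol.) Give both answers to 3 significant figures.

12.2 g Cu; 2.15 L O₂

Q = 0.888 × 41760 = 37080 C; n(e⁻) = 37080 / 96500 = 0.3842 mol
Cathode: Cu²⁺ + 2e⁻ → Cu → n(Cu) = 0.3842/2 = 0.1921 mol → 12.2 g
Anode: 2H₂O → O₂ + 4H⁺ + 4e⁻ → n(O₂) = 0.3842/4 = 0.09605 mol → 2.15 L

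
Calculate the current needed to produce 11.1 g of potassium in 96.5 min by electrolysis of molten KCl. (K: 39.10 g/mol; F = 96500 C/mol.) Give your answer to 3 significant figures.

4.73 A

n(K) = 11.1 / 39.10 = 0.2839 mol
K⁺ + e⁻ → K, so n(e⁻) = 0.2839 mol
Q = 0.2839 × 96500 = 27400 C
I = Q / t = 27400 / 5790 s = 4.73 A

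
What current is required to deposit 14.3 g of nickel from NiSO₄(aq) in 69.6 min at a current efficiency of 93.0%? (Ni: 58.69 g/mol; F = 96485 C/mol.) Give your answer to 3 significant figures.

12.1 A

n(Ni) = 14.3 / 58.69 = 0.2437 mol
Ni²⁺ + 2e⁻ → Ni, so n(e⁻) = 2 × 0.2437 = 0.4874 mol
Q = 0.4874 × 96485 / 0.930 = 50570 C
I = Q / t = 50570 / 4176 s = 12.1 A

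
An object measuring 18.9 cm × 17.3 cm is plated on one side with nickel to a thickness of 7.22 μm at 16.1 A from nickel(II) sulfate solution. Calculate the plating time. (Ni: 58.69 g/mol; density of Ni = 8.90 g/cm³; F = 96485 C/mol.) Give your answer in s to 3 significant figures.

429 s

Plated area = 18.9 × 17.3 = 327.0 cm²
Volume = 327.0 × 7.22×10⁻⁴ cm = 0.2361 cm³
m(Ni) = 0.2361 × 8.90 = 2.101 g
n(Ni) = 2.101 / 58.69 = 0.03580 mol; n(e⁻) = 2 × 0.03580 = 0.07160 mol
Q = 0.07160 × 96485 = 6908 C
t = 6908 / 16.1 = 429.1 s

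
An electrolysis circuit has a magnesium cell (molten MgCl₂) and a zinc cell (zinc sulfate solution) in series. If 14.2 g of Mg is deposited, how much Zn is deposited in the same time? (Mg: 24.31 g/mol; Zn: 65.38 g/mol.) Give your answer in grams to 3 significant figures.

n(Mg) = 14.2 / 24.31 = 0.5841 mol
Mg²⁺ + 2e⁻ → Mg, so n(e⁻) = 2 × 0.5841 = 1.168 mol
In series, the same 1.168 mol of electrons flows through the second cell.
Zn²⁺ + 2e⁻ → Zn, so n(Zn) = 1.168 / 2 = 0.5840 mol
m(Zn) = 0.5840 × 65.38 = 38.2 g

38.2 g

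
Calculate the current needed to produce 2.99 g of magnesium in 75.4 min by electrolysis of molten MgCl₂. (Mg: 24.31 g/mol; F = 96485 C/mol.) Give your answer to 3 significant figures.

n(Mg) = 2.99 / 24.31 = 0.1230 mol
Mg²⁺ + 2e⁻ → Mg, so n(e⁻) = 2 × 0.1230 = 0.2460 mol
Q = 0.2460 × 96485 = 23740 C
I = Q / t = 23740 / 4524 s = 5.25 A

5.25 A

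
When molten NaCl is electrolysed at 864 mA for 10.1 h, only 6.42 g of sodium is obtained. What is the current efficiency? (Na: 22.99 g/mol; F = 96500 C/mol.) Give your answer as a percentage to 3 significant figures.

Q = 0.864 × 36360 = 31420 C
n(e⁻) = 31420 / 96500 = 0.3256 mol
Na⁺ + e⁻ → Na, so theoretical n(Na) = 0.3256 mol → 7.486 g
Efficiency = 6.42 / 7.486 = 0.8576 = 85.8%

85.8%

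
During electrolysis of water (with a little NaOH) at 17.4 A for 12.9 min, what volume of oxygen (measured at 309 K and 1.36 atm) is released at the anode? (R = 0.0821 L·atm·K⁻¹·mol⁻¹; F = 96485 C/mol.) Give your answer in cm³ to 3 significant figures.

Q = It = 17.4 × 774 = 13470 C
Moles of electrons = 13470 / 96485 = 0.1396 mol
2H₂O → O₂ + 4H⁺ + 4e⁻, so n(O₂) = 0.1396 / 4 = 0.03490 mol
V = nRT/P = 0.03490 × 0.0821 × 309 / 1.36 = 0.6510 L
= 651 cm³

651 cm³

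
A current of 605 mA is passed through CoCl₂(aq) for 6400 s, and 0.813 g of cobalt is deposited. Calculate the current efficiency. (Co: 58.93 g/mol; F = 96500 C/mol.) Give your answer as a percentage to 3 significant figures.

Q = 0.605 × 6400 = 3872 C
n(e⁻) = 3872 / 96500 = 0.04012 mol
Co²⁺ + 2e⁻ → Co, so theoretical n(Co) = 0.02006 mol → 1.182 g
Efficiency = 0.813 / 1.182 = 0.6878 = 68.8%

68.8%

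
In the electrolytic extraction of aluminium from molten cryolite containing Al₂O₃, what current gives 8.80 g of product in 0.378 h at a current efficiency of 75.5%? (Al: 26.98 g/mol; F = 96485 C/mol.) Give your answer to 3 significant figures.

n(Al) = 8.80 / 26.98 = 0.3262 mol
Al³⁺ + 3e⁻ → Al, so n(e⁻) = 3 × 0.3262 = 0.9786 mol
Q = 0.9786 × 96485 / 0.755 = 1.251×10^5 C
I = Q / t = 1.251×10^5 / 1360.8 s = 91.9 A

91.9 A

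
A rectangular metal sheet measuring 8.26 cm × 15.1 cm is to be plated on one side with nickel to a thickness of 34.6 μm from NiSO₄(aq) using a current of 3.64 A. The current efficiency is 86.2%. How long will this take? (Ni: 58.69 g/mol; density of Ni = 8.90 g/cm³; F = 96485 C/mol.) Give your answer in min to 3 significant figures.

67.1 min

Plated area = 8.26 × 15.1 = 124.7 cm²
Volume = 124.7 × 34.6×10⁻⁴ cm = 0.4315 cm³
m(Ni) = 0.4315 × 8.90 = 3.840 g
n(Ni) = 3.840 / 58.69 = 0.06543 mol; n(e⁻) = 2 × 0.06543 = 0.1309 mol
Q = 0.1309 × 96485 / 0.862 = 14650 C
t = 14650 / 3.64 = 4025 s = 67.1 min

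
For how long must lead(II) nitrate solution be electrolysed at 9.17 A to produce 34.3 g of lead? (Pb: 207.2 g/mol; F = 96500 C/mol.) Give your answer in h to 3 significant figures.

n(Pb) = 34.3 / 207.2 = 0.1655 mol
Pb²⁺ + 2e⁻ → Pb, so n(e⁻) = 2 × 0.1655 = 0.3310 mol
Q = 0.3310 × 96500 = 31940 C
t = Q / I = 31940 / 9.17 = 3483 s = 0.968 h

0.968 h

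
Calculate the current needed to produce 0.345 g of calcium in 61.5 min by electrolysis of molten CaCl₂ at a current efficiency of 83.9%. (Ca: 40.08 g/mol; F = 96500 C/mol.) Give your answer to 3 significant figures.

0.537 A

n(Ca) = 0.345 / 40.08 = 0.008608 mol
Ca²⁺ + 2e⁻ → Ca, so n(e⁻) = 2 × 0.008608 = 0.01722 mol
Q = 0.01722 × 96500 / 0.839 = 1981 C
I = Q / t = 1981 / 3690 s = 0.537 A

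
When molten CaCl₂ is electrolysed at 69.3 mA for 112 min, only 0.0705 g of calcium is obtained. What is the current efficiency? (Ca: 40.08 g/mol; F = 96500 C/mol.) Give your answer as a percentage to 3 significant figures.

72.9%

Q = 0.0693 × 6720 = 465.7 C
n(e⁻) = 465.7 / 96500 = 0.004826 mol
Ca²⁺ + 2e⁻ → Ca, so theoretical n(Ca) = 0.002413 mol → 0.09671 g
Efficiency = 0.0705 / 0.09671 = 0.7290 = 72.9%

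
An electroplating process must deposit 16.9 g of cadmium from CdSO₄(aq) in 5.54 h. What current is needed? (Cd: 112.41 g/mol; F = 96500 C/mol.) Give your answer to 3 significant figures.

n(Cd) = 16.9 / 112.41 = 0.1503 mol
Cd²⁺ + 2e⁻ → Cd, so n(e⁻) = 2 × 0.1503 = 0.3006 mol
Q = 0.3006 × 96500 = 29010 C
I = Q / t = 29010 / 19944 s = 1.45 A

1.45 A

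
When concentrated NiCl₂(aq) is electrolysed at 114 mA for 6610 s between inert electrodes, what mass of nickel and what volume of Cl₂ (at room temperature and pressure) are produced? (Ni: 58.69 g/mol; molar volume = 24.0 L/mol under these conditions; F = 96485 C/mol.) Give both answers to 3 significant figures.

0.229 g Ni; 0.0937 L Cl₂

Q = 0.114 × 6610 = 753.5 C; n(e⁻) = 753.5 / 96485 = 0.007810 mol
Cathode: Ni²⁺ + 2e⁻ → Ni → n(Ni) = 0.007810/2 = 0.003905 mol → 0.229 g
Anode: 2Cl⁻ → Cl₂ + 2e⁻ → n(Cl₂) = 0.007810/2 = 0.003905 mol → 0.0937 L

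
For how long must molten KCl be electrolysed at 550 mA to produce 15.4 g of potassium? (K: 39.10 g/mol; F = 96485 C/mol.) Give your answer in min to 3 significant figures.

1150 min

n(K) = 15.4 / 39.10 = 0.3939 mol
K⁺ + e⁻ → K, so n(e⁻) = 0.3939 mol
Q = 0.3939 × 96485 = 38010 C
t = Q / I = 38010 / 0.550 = 69110 s = 1150 min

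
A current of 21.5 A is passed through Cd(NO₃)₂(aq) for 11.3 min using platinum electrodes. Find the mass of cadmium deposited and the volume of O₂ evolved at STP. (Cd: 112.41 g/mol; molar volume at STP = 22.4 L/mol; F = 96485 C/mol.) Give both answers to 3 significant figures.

Q = 21.5 × 678 = 14580 C; n(e⁻) = 14580 / 96485 = 0.1511 mol
Cathode: Cd²⁺ + 2e⁻ → Cd → n(Cd) = 0.1511/2 = 0.07555 mol → 8.49 g
Anode: 2H₂O → O₂ + 4H⁺ + 4e⁻ → n(O₂) = 0.1511/4 = 0.03778 mol → 0.846 L

8.49 g Cd; 0.846 L O₂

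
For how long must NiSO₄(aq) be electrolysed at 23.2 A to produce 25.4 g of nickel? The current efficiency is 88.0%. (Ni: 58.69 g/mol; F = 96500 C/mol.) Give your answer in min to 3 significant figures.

n(Ni) = 25.4 / 58.69 = 0.4328 mol
Ni²⁺ + 2e⁻ → Ni, so n(e⁻) = 2 × 0.4328 = 0.8656 mol
Q = 0.8656 × 96500 / 0.880 = 94920 C
t = Q / I = 94920 / 23.2 = 4091 s = 68.2 min

68.2 min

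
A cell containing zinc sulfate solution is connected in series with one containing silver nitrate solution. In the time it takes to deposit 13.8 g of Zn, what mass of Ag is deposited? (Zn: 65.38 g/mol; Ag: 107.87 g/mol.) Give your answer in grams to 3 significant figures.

45.5 g

n(Zn) = 13.8 / 65.38 = 0.2111 mol
Zn²⁺ + 2e⁻ → Zn, so n(e⁻) = 2 × 0.2111 = 0.4222 mol
The cells are in series, so the same charge (and hence the same n(e⁻) = 0.4222 mol) passes through both.
Ag⁺ + e⁻ → Ag, so n(Ag) = 0.4222 mol
m(Ag) = 0.4222 × 107.87 = 45.5 g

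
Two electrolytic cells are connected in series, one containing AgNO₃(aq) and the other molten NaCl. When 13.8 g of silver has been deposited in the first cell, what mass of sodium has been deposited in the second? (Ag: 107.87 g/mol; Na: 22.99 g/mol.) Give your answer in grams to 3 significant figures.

2.94 g

n(Ag) = 13.8 / 107.87 = 0.1279 mol
Ag⁺ + e⁻ → Ag, so n(e⁻) = 0.1279 mol
Since the cells are in series, n(e⁻) in the Na cell is also 0.1279 mol.
Na⁺ + e⁻ → Na, so n(Na) = 0.1279 mol
m(Na) = 0.1279 × 22.99 = 2.94 g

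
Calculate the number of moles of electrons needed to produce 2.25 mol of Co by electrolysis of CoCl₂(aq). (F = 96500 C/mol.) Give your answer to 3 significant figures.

4.50 mol

Co²⁺ + 2e⁻ → Co, so n(e⁻) = 2 × 2.25 = 4.500 mol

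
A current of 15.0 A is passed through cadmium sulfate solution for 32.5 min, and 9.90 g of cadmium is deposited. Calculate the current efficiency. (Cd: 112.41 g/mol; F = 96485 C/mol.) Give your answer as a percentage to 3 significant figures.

58.1%

Q = 15.0 × 1950 = 29250 C
n(e⁻) = 29250 / 96485 = 0.3032 mol
Cd²⁺ + 2e⁻ → Cd, so theoretical n(Cd) = 0.1516 mol → 17.04 g
Efficiency = 9.90 / 17.04 = 0.5810 = 58.1%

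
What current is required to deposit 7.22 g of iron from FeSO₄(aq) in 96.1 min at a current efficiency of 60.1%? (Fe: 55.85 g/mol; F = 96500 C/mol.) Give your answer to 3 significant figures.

7.20 A

n(Fe) = 7.22 / 55.85 = 0.1293 mol
Fe²⁺ + 2e⁻ → Fe, so n(e⁻) = 2 × 0.1293 = 0.2586 mol
Q = 0.2586 × 96500 / 0.601 = 41520 C
I = Q / t = 41520 / 5766 s = 7.20 A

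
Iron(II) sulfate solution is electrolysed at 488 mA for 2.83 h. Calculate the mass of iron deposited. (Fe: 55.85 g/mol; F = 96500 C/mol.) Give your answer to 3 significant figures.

Q = 0.488 A × 10188 s = 4972 C
Moles of electrons = 4972 / 96500 = 0.05152 mol
Fe²⁺ + 2e⁻ → Fe, so n(Fe) = 0.05152 / 2 = 0.02576 mol
m = 0.02576 × 55.85 = 1.44 g

1.44 g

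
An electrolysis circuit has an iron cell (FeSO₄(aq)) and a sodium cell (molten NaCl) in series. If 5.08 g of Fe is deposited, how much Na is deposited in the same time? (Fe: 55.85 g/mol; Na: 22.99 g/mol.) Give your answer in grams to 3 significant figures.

n(Fe) = 5.08 / 55.85 = 0.09096 mol
Fe²⁺ + 2e⁻ → Fe, so n(e⁻) = 2 × 0.09096 = 0.1819 mol
The cells are in series, so the same charge (and hence the same n(e⁻) = 0.1819 mol) passes through both.
Na⁺ + e⁻ → Na, so n(Na) = 0.1819 mol
m(Na) = 0.1819 × 22.99 = 4.18 g

4.18 g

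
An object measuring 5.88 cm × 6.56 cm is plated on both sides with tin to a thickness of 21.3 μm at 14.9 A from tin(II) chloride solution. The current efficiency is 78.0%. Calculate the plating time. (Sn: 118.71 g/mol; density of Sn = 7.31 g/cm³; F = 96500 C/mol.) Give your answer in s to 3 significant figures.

Plated area = 2 × 5.88 × 6.56 = 77.15 cm²
Volume = 77.15 × 21.3×10⁻⁴ cm = 0.1643 cm³
m(Sn) = 0.1643 × 7.31 = 1.201 g
n(Sn) = 1.201 / 118.71 = 0.01012 mol; n(e⁻) = 2 × 0.01012 = 0.02024 mol
Q = 0.02024 × 96500 / 0.780 = 2504 C
t = 2504 / 14.9 = 168.1 s

168 s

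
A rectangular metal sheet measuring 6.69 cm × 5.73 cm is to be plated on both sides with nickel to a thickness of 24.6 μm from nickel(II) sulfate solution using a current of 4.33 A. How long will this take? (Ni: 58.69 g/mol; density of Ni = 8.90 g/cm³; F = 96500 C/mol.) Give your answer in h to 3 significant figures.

Plated area = 2 × 6.69 × 5.73 = 76.67 cm²
Volume = 76.67 × 24.6×10⁻⁴ cm = 0.1886 cm³
m(Ni) = 0.1886 × 8.90 = 1.679 g
n(Ni) = 1.679 / 58.69 = 0.02861 mol; n(e⁻) = 2 × 0.02861 = 0.05722 mol
Q = 0.05722 × 96500 = 5522 C
t = 5522 / 4.33 = 1275 s = 0.354 h

0.354 h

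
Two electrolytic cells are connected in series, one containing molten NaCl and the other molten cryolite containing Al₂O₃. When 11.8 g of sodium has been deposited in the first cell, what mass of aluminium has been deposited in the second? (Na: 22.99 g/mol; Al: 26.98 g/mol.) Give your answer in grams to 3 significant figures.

4.62 g

n(Na) = 11.8 / 22.99 = 0.5133 mol
Na⁺ + e⁻ → Na, so n(e⁻) = 0.5133 mol
Since the cells are in series, n(e⁻) in the Al cell is also 0.5133 mol.
Al³⁺ + 3e⁻ → Al, so n(Al) = 0.5133 / 3 = 0.1711 mol
m(Al) = 0.1711 × 26.98 = 4.62 g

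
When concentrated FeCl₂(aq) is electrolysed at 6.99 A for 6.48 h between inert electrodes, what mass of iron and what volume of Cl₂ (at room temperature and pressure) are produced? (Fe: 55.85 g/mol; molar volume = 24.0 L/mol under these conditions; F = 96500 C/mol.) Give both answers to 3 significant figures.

Q = 6.99 × 23328 = 1.631×10^5 C; n(e⁻) = 1.631×10^5 / 96500 = 1.690 mol
Cathode: Fe²⁺ + 2e⁻ → Fe → n(Fe) = 1.690/2 = 0.8450 mol → 47.2 g
Anode: 2Cl⁻ → Cl₂ + 2e⁻ → n(Cl₂) = 1.690/2 = 0.8450 mol → 20.3 L

47.2 g Fe; 20.3 L Cl₂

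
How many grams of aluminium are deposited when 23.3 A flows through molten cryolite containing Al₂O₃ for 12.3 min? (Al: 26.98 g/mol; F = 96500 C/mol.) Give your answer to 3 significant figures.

1.60 g

Q = It = 23.3 × 738 = 17200 C
n(e⁻) = Q/F = 17200/96500 = 0.1782 mol
Al³⁺ + 3e⁻ → Al, so n(Al) = 0.1782 / 3 = 0.05940 mol
m = 0.05940 × 26.98 = 1.60 g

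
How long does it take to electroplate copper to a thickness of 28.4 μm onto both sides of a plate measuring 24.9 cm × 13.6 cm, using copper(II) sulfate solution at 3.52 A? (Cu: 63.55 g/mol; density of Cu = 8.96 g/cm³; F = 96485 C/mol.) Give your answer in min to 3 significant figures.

Plated area = 2 × 24.9 × 13.6 = 677.3 cm²
Volume = 677.3 × 28.4×10⁻⁴ cm = 1.924 cm³
m(Cu) = 1.924 × 8.96 = 17.24 g
n(Cu) = 17.24 / 63.55 = 0.2713 mol; n(e⁻) = 2 × 0.2713 = 0.5426 mol
Q = 0.5426 × 96485 = 52350 C
t = 52350 / 3.52 = 14870 s = 248 min

248 min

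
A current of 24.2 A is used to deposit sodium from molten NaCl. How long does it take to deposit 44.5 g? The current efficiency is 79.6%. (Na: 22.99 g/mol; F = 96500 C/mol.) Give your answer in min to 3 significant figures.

n(Na) = 44.5 / 22.99 = 1.936 mol
Na⁺ + e⁻ → Na, so n(e⁻) = 1.936 mol
Q = 1.936 × 96500 / 0.796 = 2.347×10^5 C
t = Q / I = 2.347×10^5 / 24.2 = 9698 s = 162 min

162 min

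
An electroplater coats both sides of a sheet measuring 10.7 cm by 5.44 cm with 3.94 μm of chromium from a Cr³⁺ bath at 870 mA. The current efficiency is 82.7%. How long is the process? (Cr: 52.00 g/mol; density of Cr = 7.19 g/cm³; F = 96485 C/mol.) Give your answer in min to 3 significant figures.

42.5 min

Plated area = 2 × 10.7 × 5.44 = 116.4 cm²
Volume = 116.4 × 3.94×10⁻⁴ cm = 0.04586 cm³
m(Cr) = 0.04586 × 7.19 = 0.3297 g
n(Cr) = 0.3297 / 52.00 = 0.006340 mol; n(e⁻) = 3 × 0.006340 = 0.01902 mol
Q = 0.01902 × 96485 / 0.827 = 2219 C
t = 2219 / 0.870 = 2551 s = 42.5 min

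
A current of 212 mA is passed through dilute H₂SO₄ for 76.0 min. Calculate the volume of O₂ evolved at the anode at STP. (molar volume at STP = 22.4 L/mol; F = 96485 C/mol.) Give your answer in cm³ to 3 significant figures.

Q = 0.212 A × 4560 s = 966.7 C
n(e⁻) = Q/F = 966.7/96485 = 0.01002 mol
2H₂O → O₂ + 4H⁺ + 4e⁻, so n(O₂) = 0.01002 / 4 = 0.002505 mol
V = 0.002505 × 22.4 = 0.05611 L
= 56.1 cm³

56.1 cm³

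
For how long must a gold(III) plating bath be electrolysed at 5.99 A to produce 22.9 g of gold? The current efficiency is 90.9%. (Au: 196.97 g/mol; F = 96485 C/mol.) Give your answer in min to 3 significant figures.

n(Au) = 22.9 / 196.97 = 0.1163 mol
Au³⁺ + 3e⁻ → Au, so n(e⁻) = 3 × 0.1163 = 0.3489 mol
Q = 0.3489 × 96485 / 0.909 = 37030 C
t = Q / I = 37030 / 5.99 = 6182 s = 103 min

103 min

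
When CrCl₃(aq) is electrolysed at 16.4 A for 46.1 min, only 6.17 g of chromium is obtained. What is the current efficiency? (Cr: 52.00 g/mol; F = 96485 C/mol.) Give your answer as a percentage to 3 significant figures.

Q = 16.4 × 2766 = 45360 C
n(e⁻) = 45360 / 96485 = 0.4701 mol
Cr³⁺ + 3e⁻ → Cr, so theoretical n(Cr) = 0.1567 mol → 8.148 g
Efficiency = 6.17 / 8.148 = 0.7572 = 75.7%

75.7%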